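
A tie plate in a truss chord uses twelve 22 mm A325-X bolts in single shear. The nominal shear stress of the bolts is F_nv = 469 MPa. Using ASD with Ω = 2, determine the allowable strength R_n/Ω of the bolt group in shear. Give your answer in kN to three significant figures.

A_b = π × 22² / 4 = 380.1 mm².
R_n = F_nv · A_b · n · n_s = 469 × 380.1 × 12 × 1 / 1000 = 2139 kN.
Allowable strength R_n/Ω = 2139 / 2 = 1070 kN.

1070 kN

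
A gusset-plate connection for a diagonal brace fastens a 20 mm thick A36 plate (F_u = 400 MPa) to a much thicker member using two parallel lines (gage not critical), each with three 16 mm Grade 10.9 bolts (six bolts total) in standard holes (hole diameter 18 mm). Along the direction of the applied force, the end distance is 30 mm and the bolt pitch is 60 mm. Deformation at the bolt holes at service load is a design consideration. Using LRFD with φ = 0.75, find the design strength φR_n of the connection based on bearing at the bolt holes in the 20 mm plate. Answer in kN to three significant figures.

1220 kN

Per bolt r_n = 1.2 l_c t F_u ≤ 2.4 d t F_u; upper limit = 2.4 × 16 × 20 × 400 / 1000 = 307.2 kN.
Edge bolt: l_c = 30 − 18/2 = 21 mm → 1.2 × 21 × 20 × 400 / 1000 = 201.6 → r_n = 201.6 kN.
Interior bolts: l_c = 60 − 18 = 42 mm → 1.2 × 42 × 20 × 400 / 1000 = 403.2 → r_n = 307.2 kN.
R_n = 2 × 201.6 + 4 × 307.2 = 1632 kN.
Design strength φR_n = 0.75 × 1632 = 1220 kN.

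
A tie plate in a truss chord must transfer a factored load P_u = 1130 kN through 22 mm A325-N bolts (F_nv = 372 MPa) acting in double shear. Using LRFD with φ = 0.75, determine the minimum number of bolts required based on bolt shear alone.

6 bolts

A_b = π·22²/4 = 380.1 mm².
Per-bolt design strength φR_n = 0.75 × 372 × 380.1 × 2 / 1000 = 212.1 kN.
n ≥ 1130 / 212.1 = 5.327 → use 6 bolts.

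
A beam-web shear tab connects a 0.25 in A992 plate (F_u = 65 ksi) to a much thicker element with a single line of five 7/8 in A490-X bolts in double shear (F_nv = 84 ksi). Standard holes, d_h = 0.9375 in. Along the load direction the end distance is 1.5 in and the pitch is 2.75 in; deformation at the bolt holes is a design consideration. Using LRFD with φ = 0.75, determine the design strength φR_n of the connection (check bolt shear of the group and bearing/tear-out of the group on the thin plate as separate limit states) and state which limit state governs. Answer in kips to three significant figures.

117 kips (bearing governs)

Bolt shear: A_b = π·0.875²/4 = 0.6013 in²; R_n = 84 × 0.6013 × 5 × 2 = 505.1 kips → 0.75 × 505.1 = 379 kips.
Bearing (1.2 l_c t F_u ≤ 2.4 d t F_u): upper limit = 2.4·0.875·0.25·65 = 34.12 kips.
  Edge l_c = 1.5 − 0.9375/2 = 1.031 → r_n = 20.11 kips; interior l_c = 2.75 − 0.9375 = 1.812 → r_n = 34.12 kips.
  R_n,bearing = 1·20.11 + 4·34.12 = 156.6 kips → 0.75 × 156.6 = 117 kips.
Bearing governs: 117 kips.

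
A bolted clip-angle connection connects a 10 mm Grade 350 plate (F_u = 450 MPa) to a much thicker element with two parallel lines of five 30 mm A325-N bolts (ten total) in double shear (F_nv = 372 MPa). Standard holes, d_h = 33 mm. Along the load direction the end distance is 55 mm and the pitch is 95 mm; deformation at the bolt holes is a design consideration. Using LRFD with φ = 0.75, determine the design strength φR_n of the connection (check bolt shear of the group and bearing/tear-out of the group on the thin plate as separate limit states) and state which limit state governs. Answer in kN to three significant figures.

Bolt shear: A_b = π·30²/4 = 706.9 mm²; R_n = 372 × 706.9 × 10 × 2 / 1000 = 5259 kN → 0.75 × 5259 = 3940 kN.
Bearing (1.2 l_c t F_u ≤ 2.4 d t F_u): upper limit = 2.4·30·10·450 / 1000 = 324 kN.
  Edge l_c = 55 − 33/2 = 38.5 → r_n = 207.9 kN; interior l_c = 95 − 33 = 62 → r_n = 324 kN.
  R_n,bearing = 2·207.9 + 8·324 = 3008 kN → 0.75 × 3008 = 2260 kN.
Bearing governs: 2260 kN.

2260 kN (bearing governs)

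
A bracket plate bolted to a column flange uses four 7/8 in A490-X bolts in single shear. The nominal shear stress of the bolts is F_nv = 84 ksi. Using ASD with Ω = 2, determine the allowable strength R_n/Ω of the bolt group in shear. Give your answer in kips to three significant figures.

A_b = π × 0.875² / 4 = 0.6013 in².
R_n = F_nv · A_b · n · n_s = 84 × 0.6013 × 4 × 1 = 202 kips.
Allowable strength R_n/Ω = 202 / 2 = 101 kips.

101 kips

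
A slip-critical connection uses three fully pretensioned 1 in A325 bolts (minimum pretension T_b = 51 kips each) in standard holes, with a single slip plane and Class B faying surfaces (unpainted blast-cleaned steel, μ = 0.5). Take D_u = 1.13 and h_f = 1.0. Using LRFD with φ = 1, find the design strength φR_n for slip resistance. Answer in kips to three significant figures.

86.4 kips

R_n = μ · D_u · h_f · T_b · n_s · n_b = 0.5 × 1.13 × 1.0 × 51 × 1 × 3 = 86.44 kips.
Design strength φR_n = 1 × 86.44 = 86.4 kips.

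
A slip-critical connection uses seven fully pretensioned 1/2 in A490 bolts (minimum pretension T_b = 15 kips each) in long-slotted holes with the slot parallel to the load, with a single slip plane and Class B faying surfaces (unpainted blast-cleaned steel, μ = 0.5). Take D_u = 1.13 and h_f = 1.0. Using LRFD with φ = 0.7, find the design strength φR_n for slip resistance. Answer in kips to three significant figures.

41.5 kips

R_n = μ · D_u · h_f · T_b · n_s · n_b = 0.5 × 1.13 × 1.0 × 15 × 1 × 7 = 59.32 kips.
Design strength φR_n = 0.7 × 59.32 = 41.5 kips.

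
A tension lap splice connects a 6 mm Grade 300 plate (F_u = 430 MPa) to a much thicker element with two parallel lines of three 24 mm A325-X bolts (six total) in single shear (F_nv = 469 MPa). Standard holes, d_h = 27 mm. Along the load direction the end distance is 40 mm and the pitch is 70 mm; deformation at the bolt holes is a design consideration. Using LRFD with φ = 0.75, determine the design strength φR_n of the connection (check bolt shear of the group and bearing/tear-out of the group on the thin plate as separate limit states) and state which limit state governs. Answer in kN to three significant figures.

522 kN (bearing governs)

Bolt shear: A_b = π·24²/4 = 452.4 mm²; R_n = 469 × 452.4 × 6 × 1 / 1000 = 1273 kN → 0.75 × 1273 = 955 kN.
Bearing (1.2 l_c t F_u ≤ 2.4 d t F_u): upper limit = 2.4·24·6·430 / 1000 = 148.6 kN.
  Edge l_c = 40 − 27/2 = 26.5 → r_n = 82.04 kN; interior l_c = 70 − 27 = 43 → r_n = 133.1 kN.
  R_n,bearing = 2·82.04 + 4·133.1 = 696.6 kN → 0.75 × 696.6 = 522 kN.
Bearing governs: 522 kN.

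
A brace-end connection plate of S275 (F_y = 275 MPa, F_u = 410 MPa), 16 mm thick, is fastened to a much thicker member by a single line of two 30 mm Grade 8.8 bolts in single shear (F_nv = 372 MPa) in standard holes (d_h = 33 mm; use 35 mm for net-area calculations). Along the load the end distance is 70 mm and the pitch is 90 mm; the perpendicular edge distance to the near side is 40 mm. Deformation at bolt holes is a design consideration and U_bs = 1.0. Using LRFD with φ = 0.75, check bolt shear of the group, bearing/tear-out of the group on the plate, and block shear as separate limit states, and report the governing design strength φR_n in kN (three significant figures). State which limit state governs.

394 kN (bolt shear governs)

Bolt shear: A_b = π·30²/4 = 706.9 mm²; R_n = 372 × 706.9 × 2 × 1 / 1000 = 525.9 kN → 0.75 × 525.9 = 394 kN.
Bearing: edge l_c = 53.5, r_n = 421.2 kN; interior l_c = 57, r_n = 448.7 kN; R_n = 421.2 + 1·448.7 = 869.9 kN → 652 kN.
Block shear: A_gv = 2560, A_nv = 1720, A_nt = 360 mm²; R_n = min(0.6F_uA_nv, 0.6F_yA_gv) + U_bs·F_u·A_nt = 570 kN → 428 kN.
Bolt shear governs: 394 kN.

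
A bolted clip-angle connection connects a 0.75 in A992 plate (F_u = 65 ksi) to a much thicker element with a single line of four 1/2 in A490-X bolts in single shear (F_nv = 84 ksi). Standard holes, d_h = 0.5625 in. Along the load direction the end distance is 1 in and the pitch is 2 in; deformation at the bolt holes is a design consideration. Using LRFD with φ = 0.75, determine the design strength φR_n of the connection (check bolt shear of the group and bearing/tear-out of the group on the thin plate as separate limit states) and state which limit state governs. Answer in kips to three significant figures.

49.5 kips (bolt shear governs)

Bolt shear: A_b = π·0.5²/4 = 0.1963 in²; R_n = 84 × 0.1963 × 4 × 1 = 65.97 kips → 0.75 × 65.97 = 49.5 kips.
Bearing (1.2 l_c t F_u ≤ 2.4 d t F_u): upper limit = 2.4·0.5·0.75·65 = 58.5 kips.
  Edge l_c = 1 − 0.5625/2 = 0.7188 → r_n = 42.05 kips; interior l_c = 2 − 0.5625 = 1.438 → r_n = 58.5 kips.
  R_n,bearing = 1·42.05 + 3·58.5 = 217.5 kips → 0.75 × 217.5 = 163 kips.
Bolt shear governs: 49.5 kips.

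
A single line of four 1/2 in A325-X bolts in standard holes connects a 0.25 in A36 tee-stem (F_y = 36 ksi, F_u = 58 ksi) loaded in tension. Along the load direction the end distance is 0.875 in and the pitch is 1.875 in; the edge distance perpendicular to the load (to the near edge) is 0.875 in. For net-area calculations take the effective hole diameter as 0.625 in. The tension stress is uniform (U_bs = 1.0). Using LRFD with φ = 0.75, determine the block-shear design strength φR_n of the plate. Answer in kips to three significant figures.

Shear plane L_v = 0.875 + 3·1.875 = 6.5 in; A_gv = 6.5 × 0.25 = 1.625 in².
A_nv = (6.5 − 3.5·0.625) × 0.25 = 1.078 in².
A_nt = (0.875 − 0.5·0.625) × 0.25 = 0.1406 in².
0.6 F_u A_nv = 37.52 kips; 0.6 F_y A_gv = 35.1 kips → shear yielding governs the shear term.
R_n = 35.1 + 1.0 × 58 × 0.1406 = 43.26 kips.
Design strength φR_n = 0.75 × 43.26 = 32.4 kips.

32.4 kips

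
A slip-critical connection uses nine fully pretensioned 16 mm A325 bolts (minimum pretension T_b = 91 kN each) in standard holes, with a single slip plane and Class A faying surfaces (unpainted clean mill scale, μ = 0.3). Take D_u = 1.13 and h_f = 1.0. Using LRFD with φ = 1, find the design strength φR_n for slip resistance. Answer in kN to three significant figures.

R_n = μ · D_u · h_f · T_b · n_s · n_b = 0.3 × 1.13 × 1.0 × 91 × 1 × 9 = 277.6 kN.
Design strength φR_n = 1 × 277.6 = 278 kN.

278 kN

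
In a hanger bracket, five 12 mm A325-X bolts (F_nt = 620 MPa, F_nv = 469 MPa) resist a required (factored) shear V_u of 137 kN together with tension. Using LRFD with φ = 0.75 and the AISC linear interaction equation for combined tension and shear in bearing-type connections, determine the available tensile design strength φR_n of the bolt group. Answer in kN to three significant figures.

161 kN

A_b = π·12²/4 = 113.1 mm²; f_rv = 137 × 1000 / (5 × 113.1) = 242.3 MPa.
F'_nt = 1.3 F_nt − (F_nt / φF_nv) f_rv = 1.3·620 − (620/(0.75·469))·242.3 = 379 MPa, capped at F_nt → F'_nt = 379 MPa.
R_n = F'_nt · A_b · n = 379 × 113.1 × 5 / 1000 = 214.3 kN.
Design strength φR_n = 0.75 × 214.3 = 161 kN.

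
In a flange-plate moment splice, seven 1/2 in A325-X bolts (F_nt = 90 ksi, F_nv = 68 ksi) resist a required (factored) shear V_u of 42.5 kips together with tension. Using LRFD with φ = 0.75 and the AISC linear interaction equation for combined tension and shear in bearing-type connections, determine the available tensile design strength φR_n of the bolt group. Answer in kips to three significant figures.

64.4 kips

A_b = π·0.5²/4 = 0.1963 in²; f_rv = 42.5 / (7 × 0.1963) = 30.92 ksi.
F'_nt = 1.3 F_nt − (F_nt / φF_nv) f_rv = 1.3·90 − (90/(0.75·68))·30.92 = 62.43 ksi, capped at F_nt → F'_nt = 62.43 ksi.
R_n = F'_nt · A_b · n = 62.43 × 0.1963 × 7 = 85.81 kips.
Design strength φR_n = 0.75 × 85.81 = 64.4 kips.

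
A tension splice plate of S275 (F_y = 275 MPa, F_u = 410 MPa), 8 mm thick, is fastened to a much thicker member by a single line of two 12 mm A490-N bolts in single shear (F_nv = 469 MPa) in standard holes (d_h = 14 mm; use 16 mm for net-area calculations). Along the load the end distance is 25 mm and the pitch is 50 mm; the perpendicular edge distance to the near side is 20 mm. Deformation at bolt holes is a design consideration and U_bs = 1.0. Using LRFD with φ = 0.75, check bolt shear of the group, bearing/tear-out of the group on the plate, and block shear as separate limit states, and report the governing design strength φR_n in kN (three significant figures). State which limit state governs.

79.6 kN (bolt shear governs)

Bolt shear: A_b = π·12²/4 = 113.1 mm²; R_n = 469 × 113.1 × 2 × 1 / 1000 = 106.1 kN → 0.75 × 106.1 = 79.6 kN.
Bearing: edge l_c = 18, r_n = 70.85 kN; interior l_c = 36, r_n = 94.46 kN; R_n = 70.85 + 1·94.46 = 165.3 kN → 124 kN.
Block shear: A_gv = 600, A_nv = 408, A_nt = 96 mm²; R_n = min(0.6F_uA_nv, 0.6F_yA_gv) + U_bs·F_u·A_nt = 138.4 kN → 104 kN.
Bolt shear governs: 79.6 kN.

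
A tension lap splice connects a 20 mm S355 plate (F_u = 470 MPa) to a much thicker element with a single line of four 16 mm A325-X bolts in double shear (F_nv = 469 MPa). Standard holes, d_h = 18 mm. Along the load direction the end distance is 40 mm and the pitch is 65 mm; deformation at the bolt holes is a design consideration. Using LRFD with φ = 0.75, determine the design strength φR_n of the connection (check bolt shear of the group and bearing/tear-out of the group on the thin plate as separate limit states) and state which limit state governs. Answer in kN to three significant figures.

Bolt shear: A_b = π·16²/4 = 201.1 mm²; R_n = 469 × 201.1 × 4 × 2 / 1000 = 754.4 kN → 0.75 × 754.4 = 566 kN.
Bearing (1.2 l_c t F_u ≤ 2.4 d t F_u): upper limit = 2.4·16·20·470 / 1000 = 361 kN.
  Edge l_c = 40 − 18/2 = 31 → r_n = 349.7 kN; interior l_c = 65 − 18 = 47 → r_n = 361 kN.
  R_n,bearing = 1·349.7 + 3·361 = 1433 kN → 0.75 × 1433 = 1070 kN.
Bolt shear governs: 566 kN.

566 kN (bolt shear governs)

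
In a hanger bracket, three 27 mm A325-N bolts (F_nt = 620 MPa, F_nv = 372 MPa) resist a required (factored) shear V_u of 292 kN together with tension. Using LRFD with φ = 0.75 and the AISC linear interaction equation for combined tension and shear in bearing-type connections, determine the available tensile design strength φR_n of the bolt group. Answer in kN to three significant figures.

552 kN

A_b = π·27²/4 = 572.6 mm²; f_rv = 292 × 1000 / (3 × 572.6) = 170 MPa.
F'_nt = 1.3 F_nt − (F_nt / φF_nv) f_rv = 1.3·620 − (620/(0.75·372))·170 = 428.2 MPa, capped at F_nt → F'_nt = 428.2 MPa.
R_n = F'_nt · A_b · n = 428.2 × 572.6 × 3 / 1000 = 735.5 kN.
Design strength φR_n = 0.75 × 735.5 = 552 kN.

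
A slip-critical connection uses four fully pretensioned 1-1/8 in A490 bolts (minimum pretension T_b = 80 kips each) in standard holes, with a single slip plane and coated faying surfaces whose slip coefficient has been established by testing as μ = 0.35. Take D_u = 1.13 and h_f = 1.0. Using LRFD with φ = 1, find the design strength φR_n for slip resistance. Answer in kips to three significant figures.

R_n = μ · D_u · h_f · T_b · n_s · n_b = 0.35 × 1.13 × 1.0 × 80 × 1 × 4 = 126.6 kips.
Design strength φR_n = 1 × 126.6 = 127 kips.

127 kips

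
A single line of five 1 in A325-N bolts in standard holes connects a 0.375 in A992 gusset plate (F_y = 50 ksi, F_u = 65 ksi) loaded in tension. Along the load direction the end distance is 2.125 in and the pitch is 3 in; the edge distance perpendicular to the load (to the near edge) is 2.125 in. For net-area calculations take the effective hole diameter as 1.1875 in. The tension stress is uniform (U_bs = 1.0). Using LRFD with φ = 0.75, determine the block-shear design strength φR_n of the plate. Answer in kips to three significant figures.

Shear plane L_v = 2.125 + 4·3 = 14.12 in; A_gv = 14.12 × 0.375 = 5.297 in².
A_nv = (14.12 − 4.5·1.1875) × 0.375 = 3.293 in².
A_nt = (2.125 − 0.5·1.1875) × 0.375 = 0.5742 in².
0.6 F_u A_nv = 128.4 kips; 0.6 F_y A_gv = 158.9 kips → shear rupture governs the shear term.
R_n = 128.4 + 1.0 × 65 × 0.5742 = 165.8 kips.
Design strength φR_n = 0.75 × 165.8 = 124 kips.

124 kips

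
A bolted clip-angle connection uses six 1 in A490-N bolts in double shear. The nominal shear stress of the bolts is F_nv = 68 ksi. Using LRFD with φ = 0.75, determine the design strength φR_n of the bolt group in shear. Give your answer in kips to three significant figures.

481 kips

A_b = π × 1² / 4 = 0.7854 in².
R_n = F_nv · A_b · n · n_s = 68 × 0.7854 × 6 × 2 = 640.9 kips.
Design strength φR_n = 0.75 × 640.9 = 481 kips.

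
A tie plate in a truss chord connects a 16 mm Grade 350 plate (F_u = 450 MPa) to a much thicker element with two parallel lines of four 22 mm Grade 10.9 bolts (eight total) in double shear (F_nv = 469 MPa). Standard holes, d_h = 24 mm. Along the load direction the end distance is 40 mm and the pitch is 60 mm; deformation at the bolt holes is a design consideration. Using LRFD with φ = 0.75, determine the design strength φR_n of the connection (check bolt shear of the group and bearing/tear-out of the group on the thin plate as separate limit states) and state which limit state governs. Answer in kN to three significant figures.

Bolt shear: A_b = π·22²/4 = 380.1 mm²; R_n = 469 × 380.1 × 8 × 2 / 1000 = 2853 kN → 0.75 × 2853 = 2140 kN.
Bearing (1.2 l_c t F_u ≤ 2.4 d t F_u): upper limit = 2.4·22·16·450 / 1000 = 380.2 kN.
  Edge l_c = 40 − 24/2 = 28 → r_n = 241.9 kN; interior l_c = 60 − 24 = 36 → r_n = 311 kN.
  R_n,bearing = 2·241.9 + 6·311 = 2350 kN → 0.75 × 2350 = 1760 kN.
Bearing governs: 1760 kN.

1760 kN (bearing governs)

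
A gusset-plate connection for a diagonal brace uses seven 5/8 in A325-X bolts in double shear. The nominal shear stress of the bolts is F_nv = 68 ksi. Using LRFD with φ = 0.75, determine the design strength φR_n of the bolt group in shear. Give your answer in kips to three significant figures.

A_b = π × 0.625² / 4 = 0.3068 in².
R_n = F_nv · A_b · n · n_s = 68 × 0.3068 × 7 × 2 = 292.1 kips.
Design strength φR_n = 0.75 × 292.1 = 219 kips.

219 kips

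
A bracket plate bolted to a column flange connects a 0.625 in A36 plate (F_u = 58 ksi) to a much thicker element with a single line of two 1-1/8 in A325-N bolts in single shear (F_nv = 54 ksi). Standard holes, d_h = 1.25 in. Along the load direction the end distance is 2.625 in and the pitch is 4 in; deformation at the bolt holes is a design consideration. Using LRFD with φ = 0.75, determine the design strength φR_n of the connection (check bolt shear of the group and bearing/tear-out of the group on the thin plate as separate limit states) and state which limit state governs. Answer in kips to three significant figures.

80.5 kips (bolt shear governs)

Bolt shear: A_b = π·1.125²/4 = 0.994 in²; R_n = 54 × 0.994 × 2 × 1 = 107.4 kips → 0.75 × 107.4 = 80.5 kips.
Bearing (1.2 l_c t F_u ≤ 2.4 d t F_u): upper limit = 2.4·1.125·0.625·58 = 97.87 kips.
  Edge l_c = 2.625 − 1.25/2 = 2 → r_n = 87 kips; interior l_c = 4 − 1.25 = 2.75 → r_n = 97.87 kips.
  R_n,bearing = 1·87 + 1·97.87 = 184.9 kips → 0.75 × 184.9 = 139 kips.
Bolt shear governs: 80.5 kips.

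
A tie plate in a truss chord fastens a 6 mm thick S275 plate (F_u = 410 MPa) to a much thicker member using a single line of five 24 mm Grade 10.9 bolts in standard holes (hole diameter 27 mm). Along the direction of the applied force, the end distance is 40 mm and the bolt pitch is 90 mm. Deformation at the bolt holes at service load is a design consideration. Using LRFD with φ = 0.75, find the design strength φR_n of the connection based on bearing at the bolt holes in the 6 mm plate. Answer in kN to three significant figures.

Per bolt r_n = 1.2 l_c t F_u ≤ 2.4 d t F_u; upper limit = 2.4 × 24 × 6 × 410 / 1000 = 141.7 kN.
Edge bolt: l_c = 40 − 27/2 = 26.5 mm → 1.2 × 26.5 × 6 × 410 / 1000 = 78.23 → r_n = 78.23 kN.
Interior bolts: l_c = 90 − 27 = 63 mm → 1.2 × 63 × 6 × 410 / 1000 = 186 → r_n = 141.7 kN.
R_n = 1 × 78.23 + 4 × 141.7 = 645 kN.
Design strength φR_n = 0.75 × 645 = 484 kN.

484 kN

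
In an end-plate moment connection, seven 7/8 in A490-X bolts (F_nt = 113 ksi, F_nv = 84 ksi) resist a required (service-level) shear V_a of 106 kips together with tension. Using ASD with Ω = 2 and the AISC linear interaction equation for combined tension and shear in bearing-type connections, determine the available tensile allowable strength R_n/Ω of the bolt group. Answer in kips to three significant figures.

167 kips

A_b = π·0.875²/4 = 0.6013 in²; f_rv = 106 / (7 × 0.6013) = 25.18 ksi.
F'_nt = 1.3 F_nt − (Ω F_nt / F_nv) f_rv = 1.3·113 − (2·113/84)·25.18 = 79.15 ksi, capped at F_nt → F'_nt = 79.15 ksi.
R_n = F'_nt · A_b · n = 79.15 × 0.6013 × 7 = 333.1 kips.
Allowable strength R_n/Ω = 333.1 / 2 = 167 kips.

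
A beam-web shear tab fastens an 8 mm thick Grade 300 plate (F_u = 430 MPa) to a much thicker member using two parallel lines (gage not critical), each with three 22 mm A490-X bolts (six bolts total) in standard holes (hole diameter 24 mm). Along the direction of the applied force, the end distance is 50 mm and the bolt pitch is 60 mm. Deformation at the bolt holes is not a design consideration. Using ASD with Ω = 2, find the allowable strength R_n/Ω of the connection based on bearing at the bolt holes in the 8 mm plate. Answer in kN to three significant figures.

568 kN

Per bolt r_n = 1.5 l_c t F_u ≤ 3.0 d t F_u; upper limit = 3.0 × 22 × 8 × 430 / 1000 = 227 kN.
Edge bolt: l_c = 50 − 24/2 = 38 mm → 1.5 × 38 × 8 × 430 / 1000 = 196.1 → r_n = 196.1 kN.
Interior bolts: l_c = 60 − 24 = 36 mm → 1.5 × 36 × 8 × 430 / 1000 = 185.8 → r_n = 185.8 kN.
R_n = 2 × 196.1 + 4 × 185.8 = 1135 kN.
Allowable strength R_n/Ω = 1135 / 2 = 568 kN.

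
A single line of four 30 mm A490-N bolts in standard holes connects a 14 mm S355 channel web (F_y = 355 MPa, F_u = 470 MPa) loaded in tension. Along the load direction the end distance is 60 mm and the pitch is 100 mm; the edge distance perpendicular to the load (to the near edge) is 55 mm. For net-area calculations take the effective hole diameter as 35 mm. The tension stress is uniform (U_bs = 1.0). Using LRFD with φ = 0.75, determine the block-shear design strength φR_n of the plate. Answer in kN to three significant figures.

Shear plane L_v = 60 + 3·100 = 360 mm; A_gv = 360 × 14 = 5040 mm².
A_nv = (360 − 3.5·35) × 14 = 3325 mm².
A_nt = (55 − 0.5·35) × 14 = 525 mm².
0.6 F_u A_nv = 937.6 kN; 0.6 F_y A_gv = 1074 kN → shear rupture governs the shear term.
R_n = 937.6 + 1.0 × 470 × 525 / 1000 = 1184 kN.
Design strength φR_n = 0.75 × 1184 = 888 kN.

888 kN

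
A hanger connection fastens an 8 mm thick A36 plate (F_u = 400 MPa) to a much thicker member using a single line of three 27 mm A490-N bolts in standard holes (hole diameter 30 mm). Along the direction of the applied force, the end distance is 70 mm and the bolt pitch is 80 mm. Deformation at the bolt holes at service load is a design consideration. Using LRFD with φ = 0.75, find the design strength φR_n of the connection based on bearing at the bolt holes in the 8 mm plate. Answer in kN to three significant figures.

Per bolt r_n = 1.2 l_c t F_u ≤ 2.4 d t F_u; upper limit = 2.4 × 27 × 8 × 400 / 1000 = 207.4 kN.
Edge bolt: l_c = 70 − 30/2 = 55 mm → 1.2 × 55 × 8 × 400 / 1000 = 211.2 → r_n = 207.4 kN.
Interior bolts: l_c = 80 − 30 = 50 mm → 1.2 × 50 × 8 × 400 / 1000 = 192 → r_n = 192 kN.
R_n = 1 × 207.4 + 2 × 192 = 591.4 kN.
Design strength φR_n = 0.75 × 591.4 = 444 kN.

444 kN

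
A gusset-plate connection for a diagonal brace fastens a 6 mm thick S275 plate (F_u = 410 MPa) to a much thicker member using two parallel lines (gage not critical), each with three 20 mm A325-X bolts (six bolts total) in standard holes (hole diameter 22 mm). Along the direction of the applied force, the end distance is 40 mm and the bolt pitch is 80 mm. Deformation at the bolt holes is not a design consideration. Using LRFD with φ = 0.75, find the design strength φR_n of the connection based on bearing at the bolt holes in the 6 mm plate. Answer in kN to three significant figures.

Per bolt r_n = 1.5 l_c t F_u ≤ 3.0 d t F_u; upper limit = 3.0 × 20 × 6 × 410 / 1000 = 147.6 kN.
Edge bolt: l_c = 40 − 22/2 = 29 mm → 1.5 × 29 × 6 × 410 / 1000 = 107 → r_n = 107 kN.
Interior bolts: l_c = 80 − 22 = 58 mm → 1.5 × 58 × 6 × 410 / 1000 = 214 → r_n = 147.6 kN.
R_n = 2 × 107 + 4 × 147.6 = 804.4 kN.
Design strength φR_n = 0.75 × 804.4 = 603 kN.

603 kN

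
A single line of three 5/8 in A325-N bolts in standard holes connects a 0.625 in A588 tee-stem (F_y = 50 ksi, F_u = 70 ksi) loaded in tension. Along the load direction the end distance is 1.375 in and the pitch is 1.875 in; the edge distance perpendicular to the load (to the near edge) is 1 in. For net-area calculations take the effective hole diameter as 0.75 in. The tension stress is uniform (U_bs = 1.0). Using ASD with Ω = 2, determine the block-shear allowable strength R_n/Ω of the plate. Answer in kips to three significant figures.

Shear plane L_v = 1.375 + 2·1.875 = 5.125 in; A_gv = 5.125 × 0.625 = 3.203 in².
A_nv = (5.125 − 2.5·0.75) × 0.625 = 2.031 in².
A_nt = (1 − 0.5·0.75) × 0.625 = 0.3906 in².
0.6 F_u A_nv = 85.31 kips; 0.6 F_y A_gv = 96.09 kips → shear rupture governs the shear term.
R_n = 85.31 + 1.0 × 70 × 0.3906 = 112.7 kips.
Allowable strength R_n/Ω = 112.7 / 2 = 56.3 kips.

56.3 kips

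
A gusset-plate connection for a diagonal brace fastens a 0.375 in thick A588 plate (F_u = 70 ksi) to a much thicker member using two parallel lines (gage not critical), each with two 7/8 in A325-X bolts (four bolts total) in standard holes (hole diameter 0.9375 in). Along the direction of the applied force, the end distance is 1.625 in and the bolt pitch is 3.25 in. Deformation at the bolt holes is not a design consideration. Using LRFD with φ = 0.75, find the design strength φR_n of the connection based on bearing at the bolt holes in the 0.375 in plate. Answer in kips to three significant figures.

Per bolt r_n = 1.5 l_c t F_u ≤ 3.0 d t F_u; upper limit = 3.0 × 0.875 × 0.375 × 70 = 68.91 kips.
Edge bolt: l_c = 1.625 − 0.9375/2 = 1.156 in → 1.5 × 1.156 × 0.375 × 70 = 45.53 → r_n = 45.53 kips.
Interior bolts: l_c = 3.25 − 0.9375 = 2.312 in → 1.5 × 2.312 × 0.375 × 70 = 91.05 → r_n = 68.91 kips.
R_n = 2 × 45.53 + 2 × 68.91 = 228.9 kips.
Design strength φR_n = 0.75 × 228.9 = 172 kips.

172 kips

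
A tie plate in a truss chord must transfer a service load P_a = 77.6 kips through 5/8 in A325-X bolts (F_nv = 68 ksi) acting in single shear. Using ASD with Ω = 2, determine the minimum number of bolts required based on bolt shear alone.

8 bolts

A_b = π·0.625²/4 = 0.3068 in².
Per-bolt allowable strength R_n/Ω = 68 × 0.3068 × 1 / 2 = 10.43 kips.
n ≥ 77.6 / 10.43 = 7.439 → use 8 bolts.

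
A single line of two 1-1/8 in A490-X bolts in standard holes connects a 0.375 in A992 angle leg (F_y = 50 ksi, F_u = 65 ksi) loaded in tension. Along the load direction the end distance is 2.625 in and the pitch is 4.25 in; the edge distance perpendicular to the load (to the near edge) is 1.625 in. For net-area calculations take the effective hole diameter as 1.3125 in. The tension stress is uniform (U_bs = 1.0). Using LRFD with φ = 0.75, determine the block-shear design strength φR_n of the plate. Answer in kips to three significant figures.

71.5 kips

Shear plane L_v = 2.625 + 1·4.25 = 6.875 in; A_gv = 6.875 × 0.375 = 2.578 in².
A_nv = (6.875 − 1.5·1.3125) × 0.375 = 1.84 in².
A_nt = (1.625 − 0.5·1.3125) × 0.375 = 0.3633 in².
0.6 F_u A_nv = 71.75 kips; 0.6 F_y A_gv = 77.34 kips → shear rupture governs the shear term.
R_n = 71.75 + 1.0 × 65 × 0.3633 = 95.37 kips.
Design strength φR_n = 0.75 × 95.37 = 71.5 kips.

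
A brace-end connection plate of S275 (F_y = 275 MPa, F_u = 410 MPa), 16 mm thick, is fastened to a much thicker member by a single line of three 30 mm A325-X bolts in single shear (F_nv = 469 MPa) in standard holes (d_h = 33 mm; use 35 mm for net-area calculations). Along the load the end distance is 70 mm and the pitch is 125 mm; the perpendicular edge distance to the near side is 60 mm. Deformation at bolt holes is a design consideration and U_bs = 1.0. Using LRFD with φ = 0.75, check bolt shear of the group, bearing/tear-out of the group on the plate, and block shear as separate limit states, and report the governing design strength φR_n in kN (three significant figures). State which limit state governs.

746 kN (bolt shear governs)

Bolt shear: A_b = π·30²/4 = 706.9 mm²; R_n = 469 × 706.9 × 3 × 1 / 1000 = 994.5 kN → 0.75 × 994.5 = 746 kN.
Bearing: edge l_c = 53.5, r_n = 421.2 kN; interior l_c = 92, r_n = 472.3 kN; R_n = 421.2 + 2·472.3 = 1366 kN → 1020 kN.
Block shear: A_gv = 5120, A_nv = 3720, A_nt = 680 mm²; R_n = min(0.6F_uA_nv, 0.6F_yA_gv) + U_bs·F_u·A_nt = 1124 kN → 843 kN.
Bolt shear governs: 746 kN.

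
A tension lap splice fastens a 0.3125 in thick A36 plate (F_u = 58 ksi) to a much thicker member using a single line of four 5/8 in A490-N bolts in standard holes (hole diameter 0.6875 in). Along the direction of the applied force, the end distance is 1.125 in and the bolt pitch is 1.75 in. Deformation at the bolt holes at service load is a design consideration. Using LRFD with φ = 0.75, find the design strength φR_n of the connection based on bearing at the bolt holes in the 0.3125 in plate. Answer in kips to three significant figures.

Per bolt r_n = 1.2 l_c t F_u ≤ 2.4 d t F_u; upper limit = 2.4 × 0.625 × 0.3125 × 58 = 27.19 kips.
Edge bolt: l_c = 1.125 − 0.6875/2 = 0.7812 in → 1.2 × 0.7812 × 0.3125 × 58 = 16.99 → r_n = 16.99 kips.
Interior bolts: l_c = 1.75 − 0.6875 = 1.062 in → 1.2 × 1.062 × 0.3125 × 58 = 23.11 → r_n = 23.11 kips.
R_n = 1 × 16.99 + 3 × 23.11 = 86.32 kips.
Design strength φR_n = 0.75 × 86.32 = 64.7 kips.

64.7 kips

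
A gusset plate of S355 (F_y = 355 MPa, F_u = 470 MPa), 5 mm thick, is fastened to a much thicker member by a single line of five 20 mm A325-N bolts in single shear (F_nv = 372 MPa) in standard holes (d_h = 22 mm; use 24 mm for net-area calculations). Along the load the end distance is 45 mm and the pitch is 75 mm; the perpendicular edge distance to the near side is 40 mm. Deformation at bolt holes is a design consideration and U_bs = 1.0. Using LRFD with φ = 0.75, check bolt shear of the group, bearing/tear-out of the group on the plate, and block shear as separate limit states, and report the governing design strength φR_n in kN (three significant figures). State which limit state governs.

Bolt shear: A_b = π·20²/4 = 314.2 mm²; R_n = 372 × 314.2 × 5 × 1 / 1000 = 584.3 kN → 0.75 × 584.3 = 438 kN.
Bearing: edge l_c = 34, r_n = 95.88 kN; interior l_c = 53, r_n = 112.8 kN; R_n = 95.88 + 4·112.8 = 547.1 kN → 410 kN.
Block shear: A_gv = 1725, A_nv = 1185, A_nt = 140 mm²; R_n = min(0.6F_uA_nv, 0.6F_yA_gv) + U_bs·F_u·A_nt = 400 kN → 300 kN.
Block shear governs: 300 kN.

300 kN (block shear governs)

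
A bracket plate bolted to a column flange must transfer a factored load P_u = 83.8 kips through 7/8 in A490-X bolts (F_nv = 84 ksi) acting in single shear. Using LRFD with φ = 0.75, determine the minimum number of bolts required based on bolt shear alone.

A_b = π·0.875²/4 = 0.6013 in².
Per-bolt design strength φR_n = 0.75 × 84 × 0.6013 × 1 = 37.88 kips.
n ≥ 83.8 / 37.88 = 2.212 → use 3 bolts.

3 bolts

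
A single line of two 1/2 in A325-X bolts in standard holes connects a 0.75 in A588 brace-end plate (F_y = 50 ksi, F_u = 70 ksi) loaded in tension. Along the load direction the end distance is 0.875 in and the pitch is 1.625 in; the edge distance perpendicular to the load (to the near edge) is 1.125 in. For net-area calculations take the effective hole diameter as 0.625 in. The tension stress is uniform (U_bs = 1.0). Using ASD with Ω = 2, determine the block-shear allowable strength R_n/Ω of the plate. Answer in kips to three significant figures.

45.9 kips

Shear plane L_v = 0.875 + 1·1.625 = 2.5 in; A_gv = 2.5 × 0.75 = 1.875 in².
A_nv = (2.5 − 1.5·0.625) × 0.75 = 1.172 in².
A_nt = (1.125 − 0.5·0.625) × 0.75 = 0.6094 in².
0.6 F_u A_nv = 49.22 kips; 0.6 F_y A_gv = 56.25 kips → shear rupture governs the shear term.
R_n = 49.22 + 1.0 × 70 × 0.6094 = 91.88 kips.
Allowable strength R_n/Ω = 91.88 / 2 = 45.9 kips.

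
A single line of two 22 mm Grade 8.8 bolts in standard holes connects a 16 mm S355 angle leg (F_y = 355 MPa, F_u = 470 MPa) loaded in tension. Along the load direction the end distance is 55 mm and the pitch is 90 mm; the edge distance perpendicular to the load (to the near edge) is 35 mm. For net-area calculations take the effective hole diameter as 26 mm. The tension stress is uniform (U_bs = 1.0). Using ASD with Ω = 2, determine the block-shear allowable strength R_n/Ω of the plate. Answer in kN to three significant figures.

Shear plane L_v = 55 + 1·90 = 145 mm; A_gv = 145 × 16 = 2320 mm².
A_nv = (145 − 1.5·26) × 16 = 1696 mm².
A_nt = (35 − 0.5·26) × 16 = 352 mm².
0.6 F_u A_nv = 478.3 kN; 0.6 F_y A_gv = 494.2 kN → shear rupture governs the shear term.
R_n = 478.3 + 1.0 × 470 × 352 / 1000 = 643.7 kN.
Allowable strength R_n/Ω = 643.7 / 2 = 322 kN.

322 kN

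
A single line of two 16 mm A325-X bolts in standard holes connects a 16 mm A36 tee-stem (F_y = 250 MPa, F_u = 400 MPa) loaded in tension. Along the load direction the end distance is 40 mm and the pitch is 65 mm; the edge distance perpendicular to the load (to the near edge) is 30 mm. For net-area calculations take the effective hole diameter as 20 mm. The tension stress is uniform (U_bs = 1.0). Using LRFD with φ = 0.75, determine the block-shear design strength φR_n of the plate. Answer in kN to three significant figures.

285 kN

Shear plane L_v = 40 + 1·65 = 105 mm; A_gv = 105 × 16 = 1680 mm².
A_nv = (105 − 1.5·20) × 16 = 1200 mm².
A_nt = (30 − 0.5·20) × 16 = 320 mm².
0.6 F_u A_nv = 288 kN; 0.6 F_y A_gv = 252 kN → shear yielding governs the shear term.
R_n = 252 + 1.0 × 400 × 320 / 1000 = 380 kN.
Design strength φR_n = 0.75 × 380 = 285 kN.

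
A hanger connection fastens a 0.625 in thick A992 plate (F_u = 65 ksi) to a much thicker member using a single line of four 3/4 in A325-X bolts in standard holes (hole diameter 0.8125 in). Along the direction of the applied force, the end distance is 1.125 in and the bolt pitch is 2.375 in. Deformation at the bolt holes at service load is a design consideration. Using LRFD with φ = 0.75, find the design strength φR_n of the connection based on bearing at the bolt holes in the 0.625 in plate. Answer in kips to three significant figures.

Per bolt r_n = 1.2 l_c t F_u ≤ 2.4 d t F_u; upper limit = 2.4 × 0.75 × 0.625 × 65 = 73.12 kips.
Edge bolt: l_c = 1.125 − 0.8125/2 = 0.7188 in → 1.2 × 0.7188 × 0.625 × 65 = 35.04 → r_n = 35.04 kips.
Interior bolts: l_c = 2.375 − 0.8125 = 1.562 in → 1.2 × 1.562 × 0.625 × 65 = 76.17 → r_n = 73.12 kips.
R_n = 1 × 35.04 + 3 × 73.12 = 254.4 kips.
Design strength φR_n = 0.75 × 254.4 = 191 kips.

191 kips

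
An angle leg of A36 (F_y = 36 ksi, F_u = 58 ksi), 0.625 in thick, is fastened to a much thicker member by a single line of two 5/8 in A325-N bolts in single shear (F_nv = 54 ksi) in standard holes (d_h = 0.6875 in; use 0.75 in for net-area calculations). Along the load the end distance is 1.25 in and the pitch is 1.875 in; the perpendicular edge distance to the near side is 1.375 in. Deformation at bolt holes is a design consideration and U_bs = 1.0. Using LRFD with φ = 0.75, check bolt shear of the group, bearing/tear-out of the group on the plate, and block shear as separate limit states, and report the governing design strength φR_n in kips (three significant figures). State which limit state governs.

24.9 kips (bolt shear governs)

Bolt shear: A_b = π·0.625²/4 = 0.3068 in²; R_n = 54 × 0.3068 × 2 × 1 = 33.13 kips → 0.75 × 33.13 = 24.9 kips.
Bearing: edge l_c = 0.9062, r_n = 39.42 kips; interior l_c = 1.188, r_n = 51.66 kips; R_n = 39.42 + 1·51.66 = 91.08 kips → 68.3 kips.
Block shear: A_gv = 1.953, A_nv = 1.25, A_nt = 0.625 in²; R_n = min(0.6F_uA_nv, 0.6F_yA_gv) + U_bs·F_u·A_nt = 78.44 kips → 58.8 kips.
Bolt shear governs: 24.9 kips.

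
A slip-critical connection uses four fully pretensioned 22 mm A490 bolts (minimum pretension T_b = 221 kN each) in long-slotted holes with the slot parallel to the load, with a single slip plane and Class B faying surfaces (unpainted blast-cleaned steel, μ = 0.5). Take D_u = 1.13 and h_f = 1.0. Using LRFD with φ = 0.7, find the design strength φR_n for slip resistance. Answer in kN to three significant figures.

350 kN

R_n = μ · D_u · h_f · T_b · n_s · n_b = 0.5 × 1.13 × 1.0 × 221 × 1 × 4 = 499.5 kN.
Design strength φR_n = 0.7 × 499.5 = 350 kN.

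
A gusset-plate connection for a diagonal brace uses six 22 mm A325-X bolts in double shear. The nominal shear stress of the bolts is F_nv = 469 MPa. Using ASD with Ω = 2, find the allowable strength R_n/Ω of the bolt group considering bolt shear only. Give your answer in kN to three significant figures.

A_b = π × 22² / 4 = 380.1 mm².
R_n = F_nv · A_b · n · n_s = 469 × 380.1 × 6 × 2 / 1000 = 2139 kN.
Allowable strength R_n/Ω = 2139 / 2 = 1070 kN.

1070 kN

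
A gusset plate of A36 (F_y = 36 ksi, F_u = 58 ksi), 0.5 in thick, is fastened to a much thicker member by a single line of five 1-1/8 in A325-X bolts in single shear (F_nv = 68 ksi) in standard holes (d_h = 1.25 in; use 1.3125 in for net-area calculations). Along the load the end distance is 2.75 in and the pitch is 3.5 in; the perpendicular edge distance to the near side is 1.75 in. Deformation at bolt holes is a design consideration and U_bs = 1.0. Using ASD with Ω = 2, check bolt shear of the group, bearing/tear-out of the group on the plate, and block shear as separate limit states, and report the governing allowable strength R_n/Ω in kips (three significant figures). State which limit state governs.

Bolt shear: A_b = π·1.125²/4 = 0.994 in²; R_n = 68 × 0.994 × 5 × 1 = 338 kips → 338 / 2 = 169 kips.
Bearing: edge l_c = 2.125, r_n = 73.95 kips; interior l_c = 2.25, r_n = 78.3 kips; R_n = 73.95 + 4·78.3 = 387.1 kips → 194 kips.
Block shear: A_gv = 8.375, A_nv = 5.422, A_nt = 0.5469 in²; R_n = min(0.6F_uA_nv, 0.6F_yA_gv) + U_bs·F_u·A_nt = 212.6 kips → 106 kips.
Block shear governs: 106 kips.

106 kips (block shear governs)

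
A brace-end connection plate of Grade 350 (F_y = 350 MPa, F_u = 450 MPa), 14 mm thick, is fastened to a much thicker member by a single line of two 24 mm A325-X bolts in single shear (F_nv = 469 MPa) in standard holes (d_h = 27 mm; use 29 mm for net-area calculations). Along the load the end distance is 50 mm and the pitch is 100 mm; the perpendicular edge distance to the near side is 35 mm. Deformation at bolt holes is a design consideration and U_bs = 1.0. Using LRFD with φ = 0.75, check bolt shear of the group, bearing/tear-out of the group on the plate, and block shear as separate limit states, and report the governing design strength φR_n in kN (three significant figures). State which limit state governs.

Bolt shear: A_b = π·24²/4 = 452.4 mm²; R_n = 469 × 452.4 × 2 × 1 / 1000 = 424.3 kN → 0.75 × 424.3 = 318 kN.
Bearing: edge l_c = 36.5, r_n = 275.9 kN; interior l_c = 73, r_n = 362.9 kN; R_n = 275.9 + 1·362.9 = 638.8 kN → 479 kN.
Block shear: A_gv = 2100, A_nv = 1491, A_nt = 287 mm²; R_n = min(0.6F_uA_nv, 0.6F_yA_gv) + U_bs·F_u·A_nt = 531.7 kN → 399 kN.
Bolt shear governs: 318 kN.

318 kN (bolt shear governs)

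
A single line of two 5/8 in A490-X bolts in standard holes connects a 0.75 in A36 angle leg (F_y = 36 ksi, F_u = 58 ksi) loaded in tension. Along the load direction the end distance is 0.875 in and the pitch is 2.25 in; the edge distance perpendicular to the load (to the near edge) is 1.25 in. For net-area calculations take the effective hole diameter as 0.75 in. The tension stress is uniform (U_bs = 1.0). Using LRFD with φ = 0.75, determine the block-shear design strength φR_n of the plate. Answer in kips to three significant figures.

66.5 kips

Shear plane L_v = 0.875 + 1·2.25 = 3.125 in; A_gv = 3.125 × 0.75 = 2.344 in².
A_nv = (3.125 − 1.5·0.75) × 0.75 = 1.5 in².
A_nt = (1.25 − 0.5·0.75) × 0.75 = 0.6562 in².
0.6 F_u A_nv = 52.2 kips; 0.6 F_y A_gv = 50.62 kips → shear yielding governs the shear term.
R_n = 50.62 + 1.0 × 58 × 0.6562 = 88.69 kips.
Design strength φR_n = 0.75 × 88.69 = 66.5 kips.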